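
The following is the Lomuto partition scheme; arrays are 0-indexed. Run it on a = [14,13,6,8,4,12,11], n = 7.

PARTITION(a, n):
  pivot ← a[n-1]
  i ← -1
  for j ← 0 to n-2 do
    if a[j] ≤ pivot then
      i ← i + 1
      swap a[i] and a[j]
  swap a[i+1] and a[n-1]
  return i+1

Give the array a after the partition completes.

pivot=11, i=-1
j=0: 14>11, skip
j=1: 13>11, skip
j=2: 6≤11, i=0, swap(0,2) ⇒ [6,13,14,8,4,12,11]
j=3: 8≤11, i=1, swap(1,3) ⇒ [6,8,14,13,4,12,11]
j=4: 4≤11, i=2, swap(2,4) ⇒ [6,8,4,13,14,12,11]
j=5: 12>11, skip
swap(3,6) ⇒ [6,8,4,11,14,12,13]; return 3

[6,8,4,11,14,12,13]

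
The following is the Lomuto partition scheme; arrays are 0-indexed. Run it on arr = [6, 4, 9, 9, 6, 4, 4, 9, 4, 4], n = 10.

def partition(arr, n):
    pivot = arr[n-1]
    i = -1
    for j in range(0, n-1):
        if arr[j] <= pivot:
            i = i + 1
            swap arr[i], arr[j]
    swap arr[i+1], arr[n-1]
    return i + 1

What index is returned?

pivot=4, i=-1
j=0: 6>4, skip
j=1: 4≤4, i=0, swap(0,1) ⇒ [4, 6, 9, 9, 6, 4, 4, 9, 4, 4]
j=2: 9>4, skip
j=3: 9>4, skip
j=4: 6>4, skip
j=5: 4≤4, i=1, swap(1,5) ⇒ [4, 4, 9, 9, 6, 6, 4, 9, 4, 4]
j=6: 4≤4, i=2, swap(2,6) ⇒ [4, 4, 4, 9, 6, 6, 9, 9, 4, 4]
j=7: 9>4, skip
j=8: 4≤4, i=3, swap(3,8) ⇒ [4, 4, 4, 4, 6, 6, 9, 9, 9, 4]
swap(4,9) ⇒ [4, 4, 4, 4, 4, 6, 9, 9, 9, 6]; return 4

4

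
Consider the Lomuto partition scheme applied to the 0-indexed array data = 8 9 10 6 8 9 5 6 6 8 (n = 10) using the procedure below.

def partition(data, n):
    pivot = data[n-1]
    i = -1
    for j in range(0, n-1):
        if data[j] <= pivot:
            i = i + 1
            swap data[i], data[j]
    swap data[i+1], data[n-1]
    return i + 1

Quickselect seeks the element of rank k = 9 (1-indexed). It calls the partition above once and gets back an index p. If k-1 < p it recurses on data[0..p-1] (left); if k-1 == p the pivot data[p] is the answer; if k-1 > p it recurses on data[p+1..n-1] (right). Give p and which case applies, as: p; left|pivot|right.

pivot = data[9] = 8; i = -1
j=0: data[0]=8 ≤ 8 → i=0, swap data[0],data[0] (no change) → 8 9 10 6 8 9 5 6 6 8
j=1: data[1]=9 > 8 → no swap
j=2: data[2]=10 > 8 → no swap
j=3: data[3]=6 ≤ 8 → i=1, swap data[1],data[3] → 8 6 10 9 8 9 5 6 6 8
j=4: data[4]=8 ≤ 8 → i=2, swap data[2],data[4] → 8 6 8 9 10 9 5 6 6 8
j=5: data[5]=9 > 8 → no swap
j=6: data[6]=5 ≤ 8 → i=3, swap data[3],data[6] → 8 6 8 5 10 9 9 6 6 8
j=7: data[7]=6 ≤ 8 → i=4, swap data[4],data[7] → 8 6 8 5 6 9 9 10 6 8
j=8: data[8]=6 ≤ 8 → i=5, swap data[5],data[8] → 8 6 8 5 6 6 9 10 9 8
final swap data[6],data[9] → 8 6 8 5 6 6 8 10 9 9; return 6
p = 6; k-1 = 8 > 6 ⇒ right

6; right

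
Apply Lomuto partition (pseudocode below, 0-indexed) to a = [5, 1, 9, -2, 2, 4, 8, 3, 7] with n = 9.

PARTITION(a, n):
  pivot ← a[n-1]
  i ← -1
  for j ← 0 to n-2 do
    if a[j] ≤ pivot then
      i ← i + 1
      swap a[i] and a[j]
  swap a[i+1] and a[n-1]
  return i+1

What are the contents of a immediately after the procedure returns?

[5, 1, -2, 2, 4, 3, 7, 9, 8]

pivot = a[8] = 7; i = -1
j=0: a[0]=5 ≤ 7 → i=0, swap a[0],a[0] (no change) → [5, 1, 9, -2, 2, 4, 8, 3, 7]
j=1: a[1]=1 ≤ 7 → i=1, swap a[1],a[1] (no change) → [5, 1, 9, -2, 2, 4, 8, 3, 7]
j=2: a[2]=9 > 7 → no swap
j=3: a[3]=-2 ≤ 7 → i=2, swap a[2],a[3] → [5, 1, -2, 9, 2, 4, 8, 3, 7]
j=4: a[4]=2 ≤ 7 → i=3, swap a[3],a[4] → [5, 1, -2, 2, 9, 4, 8, 3, 7]
j=5: a[5]=4 ≤ 7 → i=4, swap a[4],a[5] → [5, 1, -2, 2, 4, 9, 8, 3, 7]
j=6: a[6]=8 > 7 → no swap
j=7: a[7]=3 ≤ 7 → i=5, swap a[5],a[7] → [5, 1, -2, 2, 4, 3, 8, 9, 7]
final swap a[6],a[8] → [5, 1, -2, 2, 4, 3, 7, 9, 8]; return 6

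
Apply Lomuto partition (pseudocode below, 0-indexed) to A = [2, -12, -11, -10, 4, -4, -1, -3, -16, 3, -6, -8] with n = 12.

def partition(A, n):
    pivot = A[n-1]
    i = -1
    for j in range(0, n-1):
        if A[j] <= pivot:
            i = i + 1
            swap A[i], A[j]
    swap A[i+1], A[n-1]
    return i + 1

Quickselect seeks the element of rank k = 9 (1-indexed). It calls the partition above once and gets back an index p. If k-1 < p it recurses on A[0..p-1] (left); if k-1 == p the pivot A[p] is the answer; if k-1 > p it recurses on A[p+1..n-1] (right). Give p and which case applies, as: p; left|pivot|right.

4; right

pivot=-8, i=-1
j=0: 2>-8, skip
j=1: -12≤-8, i=0, swap(0,1) ⇒ [-12, 2, -11, -10, 4, -4, -1, -3, -16, 3, -6, -8]
j=2: -11≤-8, i=1, swap(1,2) ⇒ [-12, -11, 2, -10, 4, -4, -1, -3, -16, 3, -6, -8]
j=3: -10≤-8, i=2, swap(2,3) ⇒ [-12, -11, -10, 2, 4, -4, -1, -3, -16, 3, -6, -8]
j=4: 4>-8, skip
j=5: -4>-8, skip
j=6: -1>-8, skip
j=7: -3>-8, skip
j=8: -16≤-8, i=3, swap(3,8) ⇒ [-12, -11, -10, -16, 4, -4, -1, -3, 2, 3, -6, -8]
j=9: 3>-8, skip
j=10: -6>-8, skip
swap(4,11) ⇒ [-12, -11, -10, -16, -8, -4, -1, -3, 2, 3, -6, 4]; return 4
p = 4; k-1 = 8 > 4 ⇒ right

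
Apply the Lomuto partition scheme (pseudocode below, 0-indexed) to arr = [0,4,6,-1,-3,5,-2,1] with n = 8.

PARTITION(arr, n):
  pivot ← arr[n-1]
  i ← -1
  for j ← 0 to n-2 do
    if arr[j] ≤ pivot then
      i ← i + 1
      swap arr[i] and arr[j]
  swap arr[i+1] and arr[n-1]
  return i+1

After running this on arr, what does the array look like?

[0,-1,-3,-2,1,5,4,6]

pivot = arr[7] = 1; i = -1
j=0: arr[0]=0 ≤ 1 → i=0, swap arr[0],arr[0] (no change) → [0,4,6,-1,-3,5,-2,1]
j=1: arr[1]=4 > 1 → no swap
j=2: arr[2]=6 > 1 → no swap
j=3: arr[3]=-1 ≤ 1 → i=1, swap arr[1],arr[3] → [0,-1,6,4,-3,5,-2,1]
j=4: arr[4]=-3 ≤ 1 → i=2, swap arr[2],arr[4] → [0,-1,-3,4,6,5,-2,1]
j=5: arr[5]=5 > 1 → no swap
j=6: arr[6]=-2 ≤ 1 → i=3, swap arr[3],arr[6] → [0,-1,-3,-2,6,5,4,1]
final swap arr[4],arr[7] → [0,-1,-3,-2,1,5,4,6]; return 4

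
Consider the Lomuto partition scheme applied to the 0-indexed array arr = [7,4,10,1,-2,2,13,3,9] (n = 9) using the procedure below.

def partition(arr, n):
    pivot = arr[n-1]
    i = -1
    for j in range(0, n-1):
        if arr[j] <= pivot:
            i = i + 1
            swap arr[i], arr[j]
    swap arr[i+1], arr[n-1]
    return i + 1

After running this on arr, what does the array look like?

pivot = arr[8] = 9; i = -1
j=0: arr[0]=7 ≤ 9 → i=0, swap arr[0],arr[0] (no change) → [7,4,10,1,-2,2,13,3,9]
j=1: arr[1]=4 ≤ 9 → i=1, swap arr[1],arr[1] (no change) → [7,4,10,1,-2,2,13,3,9]
j=2: arr[2]=10 > 9 → no swap
j=3: arr[3]=1 ≤ 9 → i=2, swap arr[2],arr[3] → [7,4,1,10,-2,2,13,3,9]
j=4: arr[4]=-2 ≤ 9 → i=3, swap arr[3],arr[4] → [7,4,1,-2,10,2,13,3,9]
j=5: arr[5]=2 ≤ 9 → i=4, swap arr[4],arr[5] → [7,4,1,-2,2,10,13,3,9]
j=6: arr[6]=13 > 9 → no swap
j=7: arr[7]=3 ≤ 9 → i=5, swap arr[5],arr[7] → [7,4,1,-2,2,3,13,10,9]
final swap arr[6],arr[8] → [7,4,1,-2,2,3,9,10,13]; return 6

[7,4,1,-2,2,3,9,10,13]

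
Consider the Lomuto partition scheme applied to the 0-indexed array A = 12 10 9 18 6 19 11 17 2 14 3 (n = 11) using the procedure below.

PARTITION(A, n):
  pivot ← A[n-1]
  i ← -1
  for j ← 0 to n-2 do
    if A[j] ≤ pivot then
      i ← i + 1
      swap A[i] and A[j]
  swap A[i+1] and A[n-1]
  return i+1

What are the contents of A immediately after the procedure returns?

2 3 9 18 6 19 11 17 12 14 10

pivot=3, i=-1
j=0: 12>3, skip
j=1: 10>3, skip
j=2: 9>3, skip
j=3: 18>3, skip
j=4: 6>3, skip
j=5: 19>3, skip
j=6: 11>3, skip
j=7: 17>3, skip
j=8: 2≤3, i=0, swap(0,8) ⇒ 2 10 9 18 6 19 11 17 12 14 3
j=9: 14>3, skip
swap(1,10) ⇒ 2 3 9 18 6 19 11 17 12 14 10; return 1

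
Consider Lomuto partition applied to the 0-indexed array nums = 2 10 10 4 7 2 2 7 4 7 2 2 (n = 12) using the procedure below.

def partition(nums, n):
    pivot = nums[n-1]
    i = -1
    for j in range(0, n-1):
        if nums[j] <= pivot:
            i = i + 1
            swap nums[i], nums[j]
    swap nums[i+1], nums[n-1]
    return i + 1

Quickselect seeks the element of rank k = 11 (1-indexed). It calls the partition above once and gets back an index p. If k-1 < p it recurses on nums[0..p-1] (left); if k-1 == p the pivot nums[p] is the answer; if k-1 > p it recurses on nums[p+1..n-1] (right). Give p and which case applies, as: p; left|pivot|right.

pivot = nums[11] = 2; i = -1
j=0: nums[0]=2 ≤ 2 → i=0, swap nums[0],nums[0] (no change) → 2 10 10 4 7 2 2 7 4 7 2 2
j=1: nums[1]=10 > 2 → no swap
j=2: nums[2]=10 > 2 → no swap
j=3: nums[3]=4 > 2 → no swap
j=4: nums[4]=7 > 2 → no swap
j=5: nums[5]=2 ≤ 2 → i=1, swap nums[1],nums[5] → 2 2 10 4 7 10 2 7 4 7 2 2
j=6: nums[6]=2 ≤ 2 → i=2, swap nums[2],nums[6] → 2 2 2 4 7 10 10 7 4 7 2 2
j=7: nums[7]=7 > 2 → no swap
j=8: nums[8]=4 > 2 → no swap
j=9: nums[9]=7 > 2 → no swap
j=10: nums[10]=2 ≤ 2 → i=3, swap nums[3],nums[10] → 2 2 2 2 7 10 10 7 4 7 4 2
final swap nums[4],nums[11] → 2 2 2 2 2 10 10 7 4 7 4 7; return 4
p = 4; k-1 = 10 > 4 ⇒ right

4; right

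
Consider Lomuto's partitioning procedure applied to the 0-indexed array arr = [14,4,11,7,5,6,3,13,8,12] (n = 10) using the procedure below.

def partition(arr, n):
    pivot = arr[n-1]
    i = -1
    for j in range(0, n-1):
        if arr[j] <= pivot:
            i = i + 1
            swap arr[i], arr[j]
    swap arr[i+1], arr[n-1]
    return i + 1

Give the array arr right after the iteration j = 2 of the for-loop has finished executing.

pivot = arr[9] = 12; i = -1
j=0: arr[0]=14 > 12 → no swap
j=1: arr[1]=4 ≤ 12 → i=0, swap arr[0],arr[1] → [4,14,11,7,5,6,3,13,8,12]
j=2: arr[2]=11 ≤ 12 → i=1, swap arr[1],arr[2] → [4,11,14,7,5,6,3,13,8,12]
(after j=2) arr = [4,11,14,7,5,6,3,13,8,12]

[4,11,14,7,5,6,3,13,8,12]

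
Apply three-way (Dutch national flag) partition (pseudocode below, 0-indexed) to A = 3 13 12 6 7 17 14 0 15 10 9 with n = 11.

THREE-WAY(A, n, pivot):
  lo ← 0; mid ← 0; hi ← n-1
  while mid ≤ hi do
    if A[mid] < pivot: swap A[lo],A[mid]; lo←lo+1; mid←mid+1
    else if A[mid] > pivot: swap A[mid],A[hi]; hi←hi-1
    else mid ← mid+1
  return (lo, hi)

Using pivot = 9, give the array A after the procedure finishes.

3 0 6 7 9 14 17 15 10 12 13

pivot = 9; lo=0, mid=0, hi=10
A[mid]=3<9: swap A[0],A[0]; lo=1,mid=1 → 3 13 12 6 7 17 14 0 15 10 9
A[mid]=13>9: swap A[1],A[10]; hi=9 → 3 9 12 6 7 17 14 0 15 10 13
A[mid]=9=9: mid=2
A[mid]=12>9: swap A[2],A[9]; hi=8 → 3 9 10 6 7 17 14 0 15 12 13
A[mid]=10>9: swap A[2],A[8]; hi=7 → 3 9 15 6 7 17 14 0 10 12 13
A[mid]=15>9: swap A[2],A[7]; hi=6 → 3 9 0 6 7 17 14 15 10 12 13
A[mid]=0<9: swap A[1],A[2]; lo=2,mid=3 → 3 0 9 6 7 17 14 15 10 12 13
A[mid]=6<9: swap A[2],A[3]; lo=3,mid=4 → 3 0 6 9 7 17 14 15 10 12 13
A[mid]=7<9: swap A[3],A[4]; lo=4,mid=5 → 3 0 6 7 9 17 14 15 10 12 13
A[mid]=17>9: swap A[5],A[6]; hi=5 → 3 0 6 7 9 14 17 15 10 12 13
A[mid]=14>9: swap A[5],A[5]; hi=4 → 3 0 6 7 9 14 17 15 10 12 13
end: lo=4, hi=4; A = 3 0 6 7 9 14 17 15 10 12 13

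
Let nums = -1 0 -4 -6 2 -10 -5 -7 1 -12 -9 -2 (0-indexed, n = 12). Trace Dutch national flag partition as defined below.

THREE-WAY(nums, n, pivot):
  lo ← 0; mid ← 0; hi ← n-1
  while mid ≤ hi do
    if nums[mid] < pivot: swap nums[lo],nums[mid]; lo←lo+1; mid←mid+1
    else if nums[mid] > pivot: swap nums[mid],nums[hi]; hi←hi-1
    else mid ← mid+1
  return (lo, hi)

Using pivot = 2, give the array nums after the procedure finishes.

-1 0 -4 -6 -10 -5 -7 1 -12 -9 -2 2

pivot = 2; lo=0, mid=0, hi=11
nums[mid]=-1<2: swap nums[0],nums[0]; lo=1,mid=1 → -1 0 -4 -6 2 -10 -5 -7 1 -12 -9 -2
nums[mid]=0<2: swap nums[1],nums[1]; lo=2,mid=2 → -1 0 -4 -6 2 -10 -5 -7 1 -12 -9 -2
nums[mid]=-4<2: swap nums[2],nums[2]; lo=3,mid=3 → -1 0 -4 -6 2 -10 -5 -7 1 -12 -9 -2
nums[mid]=-6<2: swap nums[3],nums[3]; lo=4,mid=4 → -1 0 -4 -6 2 -10 -5 -7 1 -12 -9 -2
nums[mid]=2=2: mid=5
nums[mid]=-10<2: swap nums[4],nums[5]; lo=5,mid=6 → -1 0 -4 -6 -10 2 -5 -7 1 -12 -9 -2
nums[mid]=-5<2: swap nums[5],nums[6]; lo=6,mid=7 → -1 0 -4 -6 -10 -5 2 -7 1 -12 -9 -2
nums[mid]=-7<2: swap nums[6],nums[7]; lo=7,mid=8 → -1 0 -4 -6 -10 -5 -7 2 1 -12 -9 -2
nums[mid]=1<2: swap nums[7],nums[8]; lo=8,mid=9 → -1 0 -4 -6 -10 -5 -7 1 2 -12 -9 -2
nums[mid]=-12<2: swap nums[8],nums[9]; lo=9,mid=10 → -1 0 -4 -6 -10 -5 -7 1 -12 2 -9 -2
nums[mid]=-9<2: swap nums[9],nums[10]; lo=10,mid=11 → -1 0 -4 -6 -10 -5 -7 1 -12 -9 2 -2
nums[mid]=-2<2: swap nums[10],nums[11]; lo=11,mid=12 → -1 0 -4 -6 -10 -5 -7 1 -12 -9 -2 2
end: lo=11, hi=11; nums = -1 0 -4 -6 -10 -5 -7 1 -12 -9 -2 2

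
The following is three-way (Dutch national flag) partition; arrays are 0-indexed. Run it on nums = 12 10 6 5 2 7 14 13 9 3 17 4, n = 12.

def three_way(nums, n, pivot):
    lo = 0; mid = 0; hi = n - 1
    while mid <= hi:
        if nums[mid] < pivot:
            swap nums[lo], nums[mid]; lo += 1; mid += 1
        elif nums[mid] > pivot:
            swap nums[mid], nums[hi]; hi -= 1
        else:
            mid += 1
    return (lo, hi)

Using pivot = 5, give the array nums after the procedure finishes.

lo=0 mid=0 hi=11
12>5: swap(0,11), hi=10 ⇒ 4 10 6 5 2 7 14 13 9 3 17 12
4<5: swap(0,0), lo=1 mid=1 ⇒ 4 10 6 5 2 7 14 13 9 3 17 12
10>5: swap(1,10), hi=9 ⇒ 4 17 6 5 2 7 14 13 9 3 10 12
17>5: swap(1,9), hi=8 ⇒ 4 3 6 5 2 7 14 13 9 17 10 12
3<5: swap(1,1), lo=2 mid=2 ⇒ 4 3 6 5 2 7 14 13 9 17 10 12
6>5: swap(2,8), hi=7 ⇒ 4 3 9 5 2 7 14 13 6 17 10 12
9>5: swap(2,7), hi=6 ⇒ 4 3 13 5 2 7 14 9 6 17 10 12
13>5: swap(2,6), hi=5 ⇒ 4 3 14 5 2 7 13 9 6 17 10 12
14>5: swap(2,5), hi=4 ⇒ 4 3 7 5 2 14 13 9 6 17 10 12
7>5: swap(2,4), hi=3 ⇒ 4 3 2 5 7 14 13 9 6 17 10 12
2<5: swap(2,2), lo=3 mid=3 ⇒ 4 3 2 5 7 14 13 9 6 17 10 12
5=5: mid=4
done. lo=3 hi=3; nums=4 3 2 5 7 14 13 9 6 17 10 12

4 3 2 5 7 14 13 9 6 17 10 12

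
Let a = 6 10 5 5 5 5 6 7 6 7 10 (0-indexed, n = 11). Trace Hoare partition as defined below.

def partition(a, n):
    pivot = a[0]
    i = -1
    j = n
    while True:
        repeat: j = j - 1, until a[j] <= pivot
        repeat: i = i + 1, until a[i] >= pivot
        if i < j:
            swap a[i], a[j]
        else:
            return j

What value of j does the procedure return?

5

pivot = a[0] = 6; i = -1, j = 11
j→8 (a[8]=6≤6), i→0 (a[0]=6≥6); i<j, swap → 6 10 5 5 5 5 6 7 6 7 10
j→6 (a[6]=6≤6), i→1 (a[1]=10≥6); i<j, swap → 6 6 5 5 5 5 10 7 6 7 10
j→5, i→6; i≥j, return j=5. a = 6 6 5 5 5 5 10 7 6 7 10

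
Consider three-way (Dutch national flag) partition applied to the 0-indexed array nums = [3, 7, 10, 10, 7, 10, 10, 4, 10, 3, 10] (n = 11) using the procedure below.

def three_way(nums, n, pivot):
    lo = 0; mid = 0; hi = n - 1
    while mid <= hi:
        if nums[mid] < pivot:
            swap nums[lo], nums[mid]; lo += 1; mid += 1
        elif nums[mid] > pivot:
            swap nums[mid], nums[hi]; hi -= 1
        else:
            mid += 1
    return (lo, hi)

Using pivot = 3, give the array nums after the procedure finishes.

[3, 3, 10, 7, 10, 10, 4, 10, 10, 10, 7]

lo=0 mid=0 hi=10
3=3: mid=1
7>3: swap(1,10), hi=9 ⇒ [3, 10, 10, 10, 7, 10, 10, 4, 10, 3, 7]
10>3: swap(1,9), hi=8 ⇒ [3, 3, 10, 10, 7, 10, 10, 4, 10, 10, 7]
3=3: mid=2
10>3: swap(2,8), hi=7 ⇒ [3, 3, 10, 10, 7, 10, 10, 4, 10, 10, 7]
10>3: swap(2,7), hi=6 ⇒ [3, 3, 4, 10, 7, 10, 10, 10, 10, 10, 7]
4>3: swap(2,6), hi=5 ⇒ [3, 3, 10, 10, 7, 10, 4, 10, 10, 10, 7]
10>3: swap(2,5), hi=4 ⇒ [3, 3, 10, 10, 7, 10, 4, 10, 10, 10, 7]
10>3: swap(2,4), hi=3 ⇒ [3, 3, 7, 10, 10, 10, 4, 10, 10, 10, 7]
7>3: swap(2,3), hi=2 ⇒ [3, 3, 10, 7, 10, 10, 4, 10, 10, 10, 7]
10>3: swap(2,2), hi=1 ⇒ [3, 3, 10, 7, 10, 10, 4, 10, 10, 10, 7]
done. lo=0 hi=1; nums=[3, 3, 10, 7, 10, 10, 4, 10, 10, 10, 7]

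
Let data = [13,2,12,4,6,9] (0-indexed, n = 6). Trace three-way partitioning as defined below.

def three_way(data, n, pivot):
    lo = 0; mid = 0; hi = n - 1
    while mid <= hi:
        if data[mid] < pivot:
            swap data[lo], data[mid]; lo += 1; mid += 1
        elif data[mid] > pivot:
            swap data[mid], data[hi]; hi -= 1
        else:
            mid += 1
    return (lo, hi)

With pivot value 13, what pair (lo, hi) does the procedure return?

lo=0 mid=0 hi=5
13=13: mid=1
2<13: swap(0,1), lo=1 mid=2 ⇒ [2,13,12,4,6,9]
12<13: swap(1,2), lo=2 mid=3 ⇒ [2,12,13,4,6,9]
4<13: swap(2,3), lo=3 mid=4 ⇒ [2,12,4,13,6,9]
6<13: swap(3,4), lo=4 mid=5 ⇒ [2,12,4,6,13,9]
9<13: swap(4,5), lo=5 mid=6 ⇒ [2,12,4,6,9,13]
done. lo=5 hi=5; data=[2,12,4,6,9,13]

(5, 5)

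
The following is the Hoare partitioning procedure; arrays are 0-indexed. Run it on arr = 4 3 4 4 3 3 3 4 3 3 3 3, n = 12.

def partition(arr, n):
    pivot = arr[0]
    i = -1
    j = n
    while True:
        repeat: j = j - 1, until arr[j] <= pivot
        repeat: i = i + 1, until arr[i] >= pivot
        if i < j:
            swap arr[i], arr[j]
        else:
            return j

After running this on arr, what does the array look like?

3 3 3 3 3 3 3 3 4 4 4 4

pivot = arr[0] = 4; i = -1, j = 12
j→11 (arr[11]=3≤4), i→0 (arr[0]=4≥4); i<j, swap → 3 3 4 4 3 3 3 4 3 3 3 4
j→10 (arr[10]=3≤4), i→2 (arr[2]=4≥4); i<j, swap → 3 3 3 4 3 3 3 4 3 3 4 4
j→9 (arr[9]=3≤4), i→3 (arr[3]=4≥4); i<j, swap → 3 3 3 3 3 3 3 4 3 4 4 4
j→8 (arr[8]=3≤4), i→7 (arr[7]=4≥4); i<j, swap → 3 3 3 3 3 3 3 3 4 4 4 4
j→7, i→8; i≥j, return j=7. arr = 3 3 3 3 3 3 3 3 4 4 4 4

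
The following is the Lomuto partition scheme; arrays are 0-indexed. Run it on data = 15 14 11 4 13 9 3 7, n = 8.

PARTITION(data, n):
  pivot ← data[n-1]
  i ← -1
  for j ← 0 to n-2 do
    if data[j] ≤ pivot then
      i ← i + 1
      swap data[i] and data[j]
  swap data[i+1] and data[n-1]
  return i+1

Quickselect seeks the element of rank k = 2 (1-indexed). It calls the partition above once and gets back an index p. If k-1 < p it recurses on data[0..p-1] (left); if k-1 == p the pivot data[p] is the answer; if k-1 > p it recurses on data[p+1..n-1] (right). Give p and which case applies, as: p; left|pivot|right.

pivot = data[7] = 7; i = -1
j=0: data[0]=15 > 7 → no swap
j=1: data[1]=14 > 7 → no swap
j=2: data[2]=11 > 7 → no swap
j=3: data[3]=4 ≤ 7 → i=0, swap data[0],data[3] → 4 14 11 15 13 9 3 7
j=4: data[4]=13 > 7 → no swap
j=5: data[5]=9 > 7 → no swap
j=6: data[6]=3 ≤ 7 → i=1, swap data[1],data[6] → 4 3 11 15 13 9 14 7
final swap data[2],data[7] → 4 3 7 15 13 9 14 11; return 2
p = 2; k-1 = 1 < 2 ⇒ left

2; left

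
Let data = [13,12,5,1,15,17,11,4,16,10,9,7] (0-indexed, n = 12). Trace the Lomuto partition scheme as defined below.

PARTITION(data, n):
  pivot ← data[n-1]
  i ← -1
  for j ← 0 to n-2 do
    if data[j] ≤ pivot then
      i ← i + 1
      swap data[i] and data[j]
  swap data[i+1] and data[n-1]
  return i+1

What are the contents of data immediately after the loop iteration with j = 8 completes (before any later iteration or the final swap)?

pivot = data[11] = 7; i = -1
j=0: data[0]=13 > 7 → no swap
j=1: data[1]=12 > 7 → no swap
j=2: data[2]=5 ≤ 7 → i=0, swap data[0],data[2] → [5,12,13,1,15,17,11,4,16,10,9,7]
j=3: data[3]=1 ≤ 7 → i=1, swap data[1],data[3] → [5,1,13,12,15,17,11,4,16,10,9,7]
j=4: data[4]=15 > 7 → no swap
j=5: data[5]=17 > 7 → no swap
j=6: data[6]=11 > 7 → no swap
j=7: data[7]=4 ≤ 7 → i=2, swap data[2],data[7] → [5,1,4,12,15,17,11,13,16,10,9,7]
j=8: data[8]=16 > 7 → no swap
(after j=8) data = [5,1,4,12,15,17,11,13,16,10,9,7]

[5,1,4,12,15,17,11,13,16,10,9,7]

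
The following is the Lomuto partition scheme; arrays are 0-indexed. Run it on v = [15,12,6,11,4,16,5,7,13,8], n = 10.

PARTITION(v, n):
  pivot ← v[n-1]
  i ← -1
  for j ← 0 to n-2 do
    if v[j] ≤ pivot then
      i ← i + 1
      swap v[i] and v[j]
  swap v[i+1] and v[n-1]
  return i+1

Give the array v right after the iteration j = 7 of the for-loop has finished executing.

pivot = v[9] = 8; i = -1
j=0: v[0]=15 > 8 → no swap
j=1: v[1]=12 > 8 → no swap
j=2: v[2]=6 ≤ 8 → i=0, swap v[0],v[2] → [6,12,15,11,4,16,5,7,13,8]
j=3: v[3]=11 > 8 → no swap
j=4: v[4]=4 ≤ 8 → i=1, swap v[1],v[4] → [6,4,15,11,12,16,5,7,13,8]
j=5: v[5]=16 > 8 → no swap
j=6: v[6]=5 ≤ 8 → i=2, swap v[2],v[6] → [6,4,5,11,12,16,15,7,13,8]
j=7: v[7]=7 ≤ 8 → i=3, swap v[3],v[7] → [6,4,5,7,12,16,15,11,13,8]
(after j=7) v = [6,4,5,7,12,16,15,11,13,8]

[6,4,5,7,12,16,15,11,13,8]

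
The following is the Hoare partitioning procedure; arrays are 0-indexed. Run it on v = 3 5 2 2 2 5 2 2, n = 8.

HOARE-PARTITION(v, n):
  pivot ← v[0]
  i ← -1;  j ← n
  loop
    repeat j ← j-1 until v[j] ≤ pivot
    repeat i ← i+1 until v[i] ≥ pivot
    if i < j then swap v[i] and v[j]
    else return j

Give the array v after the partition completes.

2 2 2 2 2 5 5 3

pivot = v[0] = 3; i = -1, j = 8
j→7 (v[7]=2≤3), i→0 (v[0]=3≥3); i<j, swap → 2 5 2 2 2 5 2 3
j→6 (v[6]=2≤3), i→1 (v[1]=5≥3); i<j, swap → 2 2 2 2 2 5 5 3
j→4, i→5; i≥j, return j=4. v = 2 2 2 2 2 5 5 3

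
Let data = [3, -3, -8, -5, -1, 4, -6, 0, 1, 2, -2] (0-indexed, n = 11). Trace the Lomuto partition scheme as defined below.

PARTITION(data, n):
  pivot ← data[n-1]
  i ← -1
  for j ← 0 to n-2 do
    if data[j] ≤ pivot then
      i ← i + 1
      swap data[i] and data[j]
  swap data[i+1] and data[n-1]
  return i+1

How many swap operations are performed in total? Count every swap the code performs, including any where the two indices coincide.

5

pivot=-2, i=-1
j=0: 3>-2, skip
j=1: -3≤-2, i=0, swap(0,1) ⇒ [-3, 3, -8, -5, -1, 4, -6, 0, 1, 2, -2]
j=2: -8≤-2, i=1, swap(1,2) ⇒ [-3, -8, 3, -5, -1, 4, -6, 0, 1, 2, -2]
j=3: -5≤-2, i=2, swap(2,3) ⇒ [-3, -8, -5, 3, -1, 4, -6, 0, 1, 2, -2]
j=4: -1>-2, skip
j=5: 4>-2, skip
j=6: -6≤-2, i=3, swap(3,6) ⇒ [-3, -8, -5, -6, -1, 4, 3, 0, 1, 2, -2]
j=7: 0>-2, skip
j=8: 1>-2, skip
j=9: 2>-2, skip
swap(4,10) ⇒ [-3, -8, -5, -6, -2, 4, 3, 0, 1, 2, -1]; return 4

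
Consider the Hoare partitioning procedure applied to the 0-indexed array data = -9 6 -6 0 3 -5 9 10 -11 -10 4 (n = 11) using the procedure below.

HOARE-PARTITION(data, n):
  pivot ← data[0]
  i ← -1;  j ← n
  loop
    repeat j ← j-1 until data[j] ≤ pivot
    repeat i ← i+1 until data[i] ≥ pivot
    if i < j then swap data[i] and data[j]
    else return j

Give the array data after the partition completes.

pivot = data[0] = -9; i = -1, j = 11
j→9 (data[9]=-10≤-9), i→0 (data[0]=-9≥-9); i<j, swap → -10 6 -6 0 3 -5 9 10 -11 -9 4
j→8 (data[8]=-11≤-9), i→1 (data[1]=6≥-9); i<j, swap → -10 -11 -6 0 3 -5 9 10 6 -9 4
j→1, i→2; i≥j, return j=1. data = -10 -11 -6 0 3 -5 9 10 6 -9 4

-10 -11 -6 0 3 -5 9 10 6 -9 4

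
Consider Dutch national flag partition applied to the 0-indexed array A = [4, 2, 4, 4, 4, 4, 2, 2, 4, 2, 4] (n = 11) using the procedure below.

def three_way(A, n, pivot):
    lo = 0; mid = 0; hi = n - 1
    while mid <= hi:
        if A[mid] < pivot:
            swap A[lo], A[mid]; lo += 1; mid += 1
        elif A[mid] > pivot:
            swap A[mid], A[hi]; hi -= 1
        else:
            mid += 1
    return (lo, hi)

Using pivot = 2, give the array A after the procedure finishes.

pivot = 2; lo=0, mid=0, hi=10
A[mid]=4>2: swap A[0],A[10]; hi=9 → [4, 2, 4, 4, 4, 4, 2, 2, 4, 2, 4]
A[mid]=4>2: swap A[0],A[9]; hi=8 → [2, 2, 4, 4, 4, 4, 2, 2, 4, 4, 4]
A[mid]=2=2: mid=1
A[mid]=2=2: mid=2
A[mid]=4>2: swap A[2],A[8]; hi=7 → [2, 2, 4, 4, 4, 4, 2, 2, 4, 4, 4]
A[mid]=4>2: swap A[2],A[7]; hi=6 → [2, 2, 2, 4, 4, 4, 2, 4, 4, 4, 4]
A[mid]=2=2: mid=3
A[mid]=4>2: swap A[3],A[6]; hi=5 → [2, 2, 2, 2, 4, 4, 4, 4, 4, 4, 4]
A[mid]=2=2: mid=4
A[mid]=4>2: swap A[4],A[5]; hi=4 → [2, 2, 2, 2, 4, 4, 4, 4, 4, 4, 4]
A[mid]=4>2: swap A[4],A[4]; hi=3 → [2, 2, 2, 2, 4, 4, 4, 4, 4, 4, 4]
end: lo=0, hi=3; A = [2, 2, 2, 2, 4, 4, 4, 4, 4, 4, 4]

[2, 2, 2, 2, 4, 4, 4, 4, 4, 4, 4]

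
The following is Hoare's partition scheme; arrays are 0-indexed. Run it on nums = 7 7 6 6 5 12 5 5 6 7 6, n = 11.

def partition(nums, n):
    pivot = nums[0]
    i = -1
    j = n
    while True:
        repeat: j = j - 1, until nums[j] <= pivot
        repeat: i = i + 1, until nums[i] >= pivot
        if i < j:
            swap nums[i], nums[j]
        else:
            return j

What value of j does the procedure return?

pivot = nums[0] = 7; i = -1, j = 11
j→10 (nums[10]=6≤7), i→0 (nums[0]=7≥7); i<j, swap → 6 7 6 6 5 12 5 5 6 7 7
j→9 (nums[9]=7≤7), i→1 (nums[1]=7≥7); i<j, swap → 6 7 6 6 5 12 5 5 6 7 7
j→8 (nums[8]=6≤7), i→5 (nums[5]=12≥7); i<j, swap → 6 7 6 6 5 6 5 5 12 7 7
j→7, i→8; i≥j, return j=7. nums = 6 7 6 6 5 6 5 5 12 7 7

7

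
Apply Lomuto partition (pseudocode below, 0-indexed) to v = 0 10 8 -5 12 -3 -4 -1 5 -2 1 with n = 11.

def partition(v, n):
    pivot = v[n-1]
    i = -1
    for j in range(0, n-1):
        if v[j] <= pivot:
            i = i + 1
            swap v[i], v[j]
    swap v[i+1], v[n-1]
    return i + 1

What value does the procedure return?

pivot=1, i=-1
j=0: 0≤1, i=0, swap(0,0) ⇒ 0 10 8 -5 12 -3 -4 -1 5 -2 1
j=1: 10>1, skip
j=2: 8>1, skip
j=3: -5≤1, i=1, swap(1,3) ⇒ 0 -5 8 10 12 -3 -4 -1 5 -2 1
j=4: 12>1, skip
j=5: -3≤1, i=2, swap(2,5) ⇒ 0 -5 -3 10 12 8 -4 -1 5 -2 1
j=6: -4≤1, i=3, swap(3,6) ⇒ 0 -5 -3 -4 12 8 10 -1 5 -2 1
j=7: -1≤1, i=4, swap(4,7) ⇒ 0 -5 -3 -4 -1 8 10 12 5 -2 1
j=8: 5>1, skip
j=9: -2≤1, i=5, swap(5,9) ⇒ 0 -5 -3 -4 -1 -2 10 12 5 8 1
swap(6,10) ⇒ 0 -5 -3 -4 -1 -2 1 12 5 8 10; return 6

6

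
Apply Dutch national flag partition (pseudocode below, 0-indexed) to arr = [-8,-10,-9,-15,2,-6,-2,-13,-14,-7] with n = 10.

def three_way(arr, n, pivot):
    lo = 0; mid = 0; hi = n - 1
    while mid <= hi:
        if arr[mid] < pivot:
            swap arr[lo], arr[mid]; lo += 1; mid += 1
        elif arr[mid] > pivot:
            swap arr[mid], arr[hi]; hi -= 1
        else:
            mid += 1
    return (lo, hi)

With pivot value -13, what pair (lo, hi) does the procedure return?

(2, 2)

lo=0 mid=0 hi=9
-8>-13: swap(0,9), hi=8 ⇒ [-7,-10,-9,-15,2,-6,-2,-13,-14,-8]
-7>-13: swap(0,8), hi=7 ⇒ [-14,-10,-9,-15,2,-6,-2,-13,-7,-8]
-14<-13: swap(0,0), lo=1 mid=1 ⇒ [-14,-10,-9,-15,2,-6,-2,-13,-7,-8]
-10>-13: swap(1,7), hi=6 ⇒ [-14,-13,-9,-15,2,-6,-2,-10,-7,-8]
-13=-13: mid=2
-9>-13: swap(2,6), hi=5 ⇒ [-14,-13,-2,-15,2,-6,-9,-10,-7,-8]
-2>-13: swap(2,5), hi=4 ⇒ [-14,-13,-6,-15,2,-2,-9,-10,-7,-8]
-6>-13: swap(2,4), hi=3 ⇒ [-14,-13,2,-15,-6,-2,-9,-10,-7,-8]
2>-13: swap(2,3), hi=2 ⇒ [-14,-13,-15,2,-6,-2,-9,-10,-7,-8]
-15<-13: swap(1,2), lo=2 mid=3 ⇒ [-14,-15,-13,2,-6,-2,-9,-10,-7,-8]
done. lo=2 hi=2; arr=[-14,-15,-13,2,-6,-2,-9,-10,-7,-8]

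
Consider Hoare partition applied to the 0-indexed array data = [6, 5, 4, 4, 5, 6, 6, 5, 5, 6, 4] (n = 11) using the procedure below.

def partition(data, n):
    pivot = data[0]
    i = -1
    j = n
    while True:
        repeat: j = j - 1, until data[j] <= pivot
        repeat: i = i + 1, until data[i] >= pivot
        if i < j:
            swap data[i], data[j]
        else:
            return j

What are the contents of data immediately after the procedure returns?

[4, 5, 4, 4, 5, 6, 5, 5, 6, 6, 6]

pivot=6
j stops at 10 (4), i stops at 0 (6); swap ⇒ [4, 5, 4, 4, 5, 6, 6, 5, 5, 6, 6]
j stops at 9 (6), i stops at 5 (6); swap ⇒ [4, 5, 4, 4, 5, 6, 6, 5, 5, 6, 6]
j stops at 8 (5), i stops at 6 (6); swap ⇒ [4, 5, 4, 4, 5, 6, 5, 5, 6, 6, 6]
j stops at 7, i stops at 8; i≥j ⇒ return 7. data=[4, 5, 4, 4, 5, 6, 5, 5, 6, 6, 6]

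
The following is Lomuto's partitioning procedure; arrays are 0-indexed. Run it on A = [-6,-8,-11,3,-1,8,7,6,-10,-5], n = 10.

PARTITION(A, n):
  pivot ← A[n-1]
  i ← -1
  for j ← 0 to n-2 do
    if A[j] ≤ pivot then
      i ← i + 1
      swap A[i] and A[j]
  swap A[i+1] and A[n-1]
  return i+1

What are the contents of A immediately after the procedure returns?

[-6,-8,-11,-10,-5,8,7,6,3,-1]

pivot = A[9] = -5; i = -1
j=0: A[0]=-6 ≤ -5 → i=0, swap A[0],A[0] (no change) → [-6,-8,-11,3,-1,8,7,6,-10,-5]
j=1: A[1]=-8 ≤ -5 → i=1, swap A[1],A[1] (no change) → [-6,-8,-11,3,-1,8,7,6,-10,-5]
j=2: A[2]=-11 ≤ -5 → i=2, swap A[2],A[2] (no change) → [-6,-8,-11,3,-1,8,7,6,-10,-5]
j=3: A[3]=3 > -5 → no swap
j=4: A[4]=-1 > -5 → no swap
j=5: A[5]=8 > -5 → no swap
j=6: A[6]=7 > -5 → no swap
j=7: A[7]=6 > -5 → no swap
j=8: A[8]=-10 ≤ -5 → i=3, swap A[3],A[8] → [-6,-8,-11,-10,-1,8,7,6,3,-5]
final swap A[4],A[9] → [-6,-8,-11,-10,-5,8,7,6,3,-1]; return 4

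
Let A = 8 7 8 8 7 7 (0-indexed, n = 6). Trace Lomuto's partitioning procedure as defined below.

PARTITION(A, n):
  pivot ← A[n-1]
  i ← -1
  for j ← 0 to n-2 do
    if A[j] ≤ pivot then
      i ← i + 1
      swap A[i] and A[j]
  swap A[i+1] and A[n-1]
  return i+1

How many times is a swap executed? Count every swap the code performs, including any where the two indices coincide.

pivot = A[5] = 7; i = -1
j=0: A[0]=8 > 7 → no swap
j=1: A[1]=7 ≤ 7 → i=0, swap A[0],A[1] → 7 8 8 8 7 7
j=2: A[2]=8 > 7 → no swap
j=3: A[3]=8 > 7 → no swap
j=4: A[4]=7 ≤ 7 → i=1, swap A[1],A[4] → 7 7 8 8 8 7
final swap A[2],A[5] → 7 7 7 8 8 8; return 2

3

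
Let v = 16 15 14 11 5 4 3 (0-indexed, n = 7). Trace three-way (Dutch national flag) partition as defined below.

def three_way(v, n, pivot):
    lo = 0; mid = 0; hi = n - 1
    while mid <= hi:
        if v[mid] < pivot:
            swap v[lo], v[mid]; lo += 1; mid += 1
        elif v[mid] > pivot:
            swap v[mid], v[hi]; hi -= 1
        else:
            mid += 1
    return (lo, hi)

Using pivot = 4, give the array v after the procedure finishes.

pivot = 4; lo=0, mid=0, hi=6
v[mid]=16>4: swap v[0],v[6]; hi=5 → 3 15 14 11 5 4 16
v[mid]=3<4: swap v[0],v[0]; lo=1,mid=1 → 3 15 14 11 5 4 16
v[mid]=15>4: swap v[1],v[5]; hi=4 → 3 4 14 11 5 15 16
v[mid]=4=4: mid=2
v[mid]=14>4: swap v[2],v[4]; hi=3 → 3 4 5 11 14 15 16
v[mid]=5>4: swap v[2],v[3]; hi=2 → 3 4 11 5 14 15 16
v[mid]=11>4: swap v[2],v[2]; hi=1 → 3 4 11 5 14 15 16
end: lo=1, hi=1; v = 3 4 11 5 14 15 16

3 4 11 5 14 15 16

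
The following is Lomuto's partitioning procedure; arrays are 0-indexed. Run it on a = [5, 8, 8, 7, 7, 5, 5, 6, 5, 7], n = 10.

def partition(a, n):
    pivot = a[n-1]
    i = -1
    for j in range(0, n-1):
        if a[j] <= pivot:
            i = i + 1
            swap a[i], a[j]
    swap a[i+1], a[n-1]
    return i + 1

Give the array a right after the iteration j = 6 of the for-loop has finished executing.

[5, 7, 7, 5, 5, 8, 8, 6, 5, 7]

pivot=7, i=-1
j=0: 5≤7, i=0, swap(0,0) ⇒ [5, 8, 8, 7, 7, 5, 5, 6, 5, 7]
j=1: 8>7, skip
j=2: 8>7, skip
j=3: 7≤7, i=1, swap(1,3) ⇒ [5, 7, 8, 8, 7, 5, 5, 6, 5, 7]
j=4: 7≤7, i=2, swap(2,4) ⇒ [5, 7, 7, 8, 8, 5, 5, 6, 5, 7]
j=5: 5≤7, i=3, swap(3,5) ⇒ [5, 7, 7, 5, 8, 8, 5, 6, 5, 7]
j=6: 5≤7, i=4, swap(4,6) ⇒ [5, 7, 7, 5, 5, 8, 8, 6, 5, 7]
(after j=6) a = [5, 7, 7, 5, 5, 8, 8, 6, 5, 7]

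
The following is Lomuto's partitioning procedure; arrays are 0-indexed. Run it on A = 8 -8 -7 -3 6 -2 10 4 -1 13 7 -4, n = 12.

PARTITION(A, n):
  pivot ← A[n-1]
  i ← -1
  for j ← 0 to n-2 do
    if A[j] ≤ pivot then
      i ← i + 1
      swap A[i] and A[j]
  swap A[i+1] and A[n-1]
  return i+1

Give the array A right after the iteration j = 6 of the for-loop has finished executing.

pivot=-4, i=-1
j=0: 8>-4, skip
j=1: -8≤-4, i=0, swap(0,1) ⇒ -8 8 -7 -3 6 -2 10 4 -1 13 7 -4
j=2: -7≤-4, i=1, swap(1,2) ⇒ -8 -7 8 -3 6 -2 10 4 -1 13 7 -4
j=3: -3>-4, skip
j=4: 6>-4, skip
j=5: -2>-4, skip
j=6: 10>-4, skip
(after j=6) A = -8 -7 8 -3 6 -2 10 4 -1 13 7 -4

-8 -7 8 -3 6 -2 10 4 -1 13 7 -4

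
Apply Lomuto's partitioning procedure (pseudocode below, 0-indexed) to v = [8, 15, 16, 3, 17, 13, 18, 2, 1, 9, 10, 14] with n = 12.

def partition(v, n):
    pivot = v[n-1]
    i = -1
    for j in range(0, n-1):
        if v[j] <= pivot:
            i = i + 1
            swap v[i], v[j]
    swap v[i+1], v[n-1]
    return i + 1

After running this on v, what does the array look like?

pivot=14, i=-1
j=0: 8≤14, i=0, swap(0,0) ⇒ [8, 15, 16, 3, 17, 13, 18, 2, 1, 9, 10, 14]
j=1: 15>14, skip
j=2: 16>14, skip
j=3: 3≤14, i=1, swap(1,3) ⇒ [8, 3, 16, 15, 17, 13, 18, 2, 1, 9, 10, 14]
j=4: 17>14, skip
j=5: 13≤14, i=2, swap(2,5) ⇒ [8, 3, 13, 15, 17, 16, 18, 2, 1, 9, 10, 14]
j=6: 18>14, skip
j=7: 2≤14, i=3, swap(3,7) ⇒ [8, 3, 13, 2, 17, 16, 18, 15, 1, 9, 10, 14]
j=8: 1≤14, i=4, swap(4,8) ⇒ [8, 3, 13, 2, 1, 16, 18, 15, 17, 9, 10, 14]
j=9: 9≤14, i=5, swap(5,9) ⇒ [8, 3, 13, 2, 1, 9, 18, 15, 17, 16, 10, 14]
j=10: 10≤14, i=6, swap(6,10) ⇒ [8, 3, 13, 2, 1, 9, 10, 15, 17, 16, 18, 14]
swap(7,11) ⇒ [8, 3, 13, 2, 1, 9, 10, 14, 17, 16, 18, 15]; return 7

[8, 3, 13, 2, 1, 9, 10, 14, 17, 16, 18, 15]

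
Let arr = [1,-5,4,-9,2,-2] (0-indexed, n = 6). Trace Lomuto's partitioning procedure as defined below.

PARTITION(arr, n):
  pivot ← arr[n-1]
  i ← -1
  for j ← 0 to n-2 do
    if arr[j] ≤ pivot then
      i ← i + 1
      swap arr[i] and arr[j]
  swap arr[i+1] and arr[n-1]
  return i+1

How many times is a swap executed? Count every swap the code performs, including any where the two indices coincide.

pivot = arr[5] = -2; i = -1
j=0: arr[0]=1 > -2 → no swap
j=1: arr[1]=-5 ≤ -2 → i=0, swap arr[0],arr[1] → [-5,1,4,-9,2,-2]
j=2: arr[2]=4 > -2 → no swap
j=3: arr[3]=-9 ≤ -2 → i=1, swap arr[1],arr[3] → [-5,-9,4,1,2,-2]
j=4: arr[4]=2 > -2 → no swap
final swap arr[2],arr[5] → [-5,-9,-2,1,2,4]; return 2

3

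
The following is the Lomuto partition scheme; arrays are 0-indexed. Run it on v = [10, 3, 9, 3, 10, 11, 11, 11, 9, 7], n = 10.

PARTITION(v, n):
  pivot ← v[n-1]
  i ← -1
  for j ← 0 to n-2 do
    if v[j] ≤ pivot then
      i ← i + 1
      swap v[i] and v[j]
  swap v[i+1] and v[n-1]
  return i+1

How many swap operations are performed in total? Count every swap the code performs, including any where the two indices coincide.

pivot=7, i=-1
j=0: 10>7, skip
j=1: 3≤7, i=0, swap(0,1) ⇒ [3, 10, 9, 3, 10, 11, 11, 11, 9, 7]
j=2: 9>7, skip
j=3: 3≤7, i=1, swap(1,3) ⇒ [3, 3, 9, 10, 10, 11, 11, 11, 9, 7]
j=4: 10>7, skip
j=5: 11>7, skip
j=6: 11>7, skip
j=7: 11>7, skip
j=8: 9>7, skip
swap(2,9) ⇒ [3, 3, 7, 10, 10, 11, 11, 11, 9, 9]; return 2

3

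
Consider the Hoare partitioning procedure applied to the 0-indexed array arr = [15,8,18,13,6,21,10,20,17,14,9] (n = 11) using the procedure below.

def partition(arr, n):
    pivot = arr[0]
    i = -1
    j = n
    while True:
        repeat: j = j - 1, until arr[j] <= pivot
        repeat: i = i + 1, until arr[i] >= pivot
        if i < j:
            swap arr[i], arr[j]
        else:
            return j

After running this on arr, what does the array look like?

pivot = arr[0] = 15; i = -1, j = 11
j→10 (arr[10]=9≤15), i→0 (arr[0]=15≥15); i<j, swap → [9,8,18,13,6,21,10,20,17,14,15]
j→9 (arr[9]=14≤15), i→2 (arr[2]=18≥15); i<j, swap → [9,8,14,13,6,21,10,20,17,18,15]
j→6 (arr[6]=10≤15), i→5 (arr[5]=21≥15); i<j, swap → [9,8,14,13,6,10,21,20,17,18,15]
j→5, i→6; i≥j, return j=5. arr = [9,8,14,13,6,10,21,20,17,18,15]

[9,8,14,13,6,10,21,20,17,18,15]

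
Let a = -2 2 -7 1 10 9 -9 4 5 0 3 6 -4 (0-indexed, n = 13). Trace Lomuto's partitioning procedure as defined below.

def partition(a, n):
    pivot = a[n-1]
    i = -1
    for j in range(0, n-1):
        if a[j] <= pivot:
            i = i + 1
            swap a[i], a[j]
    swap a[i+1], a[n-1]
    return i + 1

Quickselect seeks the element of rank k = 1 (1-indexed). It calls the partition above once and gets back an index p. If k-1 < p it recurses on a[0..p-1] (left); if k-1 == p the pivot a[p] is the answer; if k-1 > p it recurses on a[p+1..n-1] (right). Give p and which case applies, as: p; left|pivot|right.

2; left

pivot=-4, i=-1
j=0: -2>-4, skip
j=1: 2>-4, skip
j=2: -7≤-4, i=0, swap(0,2) ⇒ -7 2 -2 1 10 9 -9 4 5 0 3 6 -4
j=3: 1>-4, skip
j=4: 10>-4, skip
j=5: 9>-4, skip
j=6: -9≤-4, i=1, swap(1,6) ⇒ -7 -9 -2 1 10 9 2 4 5 0 3 6 -4
j=7: 4>-4, skip
j=8: 5>-4, skip
j=9: 0>-4, skip
j=10: 3>-4, skip
j=11: 6>-4, skip
swap(2,12) ⇒ -7 -9 -4 1 10 9 2 4 5 0 3 6 -2; return 2
p = 2; k-1 = 0 < 2 ⇒ left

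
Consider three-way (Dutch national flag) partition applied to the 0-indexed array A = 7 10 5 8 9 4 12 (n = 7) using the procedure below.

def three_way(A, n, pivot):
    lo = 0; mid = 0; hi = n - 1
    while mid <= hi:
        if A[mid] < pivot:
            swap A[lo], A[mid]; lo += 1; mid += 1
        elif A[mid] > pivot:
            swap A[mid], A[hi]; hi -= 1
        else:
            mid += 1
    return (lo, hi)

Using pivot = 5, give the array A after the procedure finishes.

lo=0 mid=0 hi=6
7>5: swap(0,6), hi=5 ⇒ 12 10 5 8 9 4 7
12>5: swap(0,5), hi=4 ⇒ 4 10 5 8 9 12 7
4<5: swap(0,0), lo=1 mid=1 ⇒ 4 10 5 8 9 12 7
10>5: swap(1,4), hi=3 ⇒ 4 9 5 8 10 12 7
9>5: swap(1,3), hi=2 ⇒ 4 8 5 9 10 12 7
8>5: swap(1,2), hi=1 ⇒ 4 5 8 9 10 12 7
5=5: mid=2
done. lo=1 hi=1; A=4 5 8 9 10 12 7

4 5 8 9 10 12 7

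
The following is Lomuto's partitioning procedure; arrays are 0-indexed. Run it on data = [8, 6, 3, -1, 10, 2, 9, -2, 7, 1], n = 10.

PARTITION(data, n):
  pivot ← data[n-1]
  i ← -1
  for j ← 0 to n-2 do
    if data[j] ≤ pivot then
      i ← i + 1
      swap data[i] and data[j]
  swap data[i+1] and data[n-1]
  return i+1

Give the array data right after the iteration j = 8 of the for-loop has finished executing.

[-1, -2, 3, 8, 10, 2, 9, 6, 7, 1]

pivot = data[9] = 1; i = -1
j=0: data[0]=8 > 1 → no swap
j=1: data[1]=6 > 1 → no swap
j=2: data[2]=3 > 1 → no swap
j=3: data[3]=-1 ≤ 1 → i=0, swap data[0],data[3] → [-1, 6, 3, 8, 10, 2, 9, -2, 7, 1]
j=4: data[4]=10 > 1 → no swap
j=5: data[5]=2 > 1 → no swap
j=6: data[6]=9 > 1 → no swap
j=7: data[7]=-2 ≤ 1 → i=1, swap data[1],data[7] → [-1, -2, 3, 8, 10, 2, 9, 6, 7, 1]
j=8: data[8]=7 > 1 → no swap
(after j=8) data = [-1, -2, 3, 8, 10, 2, 9, 6, 7, 1]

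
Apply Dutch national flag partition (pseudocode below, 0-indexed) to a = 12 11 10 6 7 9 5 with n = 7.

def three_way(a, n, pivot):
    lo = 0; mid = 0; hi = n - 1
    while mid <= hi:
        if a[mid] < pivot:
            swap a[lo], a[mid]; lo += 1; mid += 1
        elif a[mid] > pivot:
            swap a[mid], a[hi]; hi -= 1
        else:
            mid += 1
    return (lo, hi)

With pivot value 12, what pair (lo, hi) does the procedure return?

(6, 6)

pivot = 12; lo=0, mid=0, hi=6
a[mid]=12=12: mid=1
a[mid]=11<12: swap a[0],a[1]; lo=1,mid=2 → 11 12 10 6 7 9 5
a[mid]=10<12: swap a[1],a[2]; lo=2,mid=3 → 11 10 12 6 7 9 5
a[mid]=6<12: swap a[2],a[3]; lo=3,mid=4 → 11 10 6 12 7 9 5
a[mid]=7<12: swap a[3],a[4]; lo=4,mid=5 → 11 10 6 7 12 9 5
a[mid]=9<12: swap a[4],a[5]; lo=5,mid=6 → 11 10 6 7 9 12 5
a[mid]=5<12: swap a[5],a[6]; lo=6,mid=7 → 11 10 6 7 9 5 12
end: lo=6, hi=6; a = 11 10 6 7 9 5 12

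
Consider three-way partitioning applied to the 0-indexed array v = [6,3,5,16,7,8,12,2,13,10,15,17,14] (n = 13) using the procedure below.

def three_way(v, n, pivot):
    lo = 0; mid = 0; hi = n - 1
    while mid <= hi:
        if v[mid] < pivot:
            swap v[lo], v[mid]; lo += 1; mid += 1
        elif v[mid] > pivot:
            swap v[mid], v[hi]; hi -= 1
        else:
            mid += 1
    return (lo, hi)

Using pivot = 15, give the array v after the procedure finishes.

lo=0 mid=0 hi=12
6<15: swap(0,0), lo=1 mid=1 ⇒ [6,3,5,16,7,8,12,2,13,10,15,17,14]
3<15: swap(1,1), lo=2 mid=2 ⇒ [6,3,5,16,7,8,12,2,13,10,15,17,14]
5<15: swap(2,2), lo=3 mid=3 ⇒ [6,3,5,16,7,8,12,2,13,10,15,17,14]
16>15: swap(3,12), hi=11 ⇒ [6,3,5,14,7,8,12,2,13,10,15,17,16]
14<15: swap(3,3), lo=4 mid=4 ⇒ [6,3,5,14,7,8,12,2,13,10,15,17,16]
7<15: swap(4,4), lo=5 mid=5 ⇒ [6,3,5,14,7,8,12,2,13,10,15,17,16]
8<15: swap(5,5), lo=6 mid=6 ⇒ [6,3,5,14,7,8,12,2,13,10,15,17,16]
12<15: swap(6,6), lo=7 mid=7 ⇒ [6,3,5,14,7,8,12,2,13,10,15,17,16]
2<15: swap(7,7), lo=8 mid=8 ⇒ [6,3,5,14,7,8,12,2,13,10,15,17,16]
13<15: swap(8,8), lo=9 mid=9 ⇒ [6,3,5,14,7,8,12,2,13,10,15,17,16]
10<15: swap(9,9), lo=10 mid=10 ⇒ [6,3,5,14,7,8,12,2,13,10,15,17,16]
15=15: mid=11
17>15: swap(11,11), hi=10 ⇒ [6,3,5,14,7,8,12,2,13,10,15,17,16]
done. lo=10 hi=10; v=[6,3,5,14,7,8,12,2,13,10,15,17,16]

[6,3,5,14,7,8,12,2,13,10,15,17,16]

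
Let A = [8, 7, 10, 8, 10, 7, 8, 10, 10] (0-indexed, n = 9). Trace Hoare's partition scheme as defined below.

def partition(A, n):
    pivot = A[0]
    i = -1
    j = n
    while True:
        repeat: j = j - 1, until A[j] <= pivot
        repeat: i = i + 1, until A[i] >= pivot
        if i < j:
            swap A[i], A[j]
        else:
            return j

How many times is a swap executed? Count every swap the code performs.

2

pivot = A[0] = 8; i = -1, j = 9
j→6 (A[6]=8≤8), i→0 (A[0]=8≥8); i<j, swap → [8, 7, 10, 8, 10, 7, 8, 10, 10]
j→5 (A[5]=7≤8), i→2 (A[2]=10≥8); i<j, swap → [8, 7, 7, 8, 10, 10, 8, 10, 10]
j→3, i→3; i≥j, return j=3. A = [8, 7, 7, 8, 10, 10, 8, 10, 10]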